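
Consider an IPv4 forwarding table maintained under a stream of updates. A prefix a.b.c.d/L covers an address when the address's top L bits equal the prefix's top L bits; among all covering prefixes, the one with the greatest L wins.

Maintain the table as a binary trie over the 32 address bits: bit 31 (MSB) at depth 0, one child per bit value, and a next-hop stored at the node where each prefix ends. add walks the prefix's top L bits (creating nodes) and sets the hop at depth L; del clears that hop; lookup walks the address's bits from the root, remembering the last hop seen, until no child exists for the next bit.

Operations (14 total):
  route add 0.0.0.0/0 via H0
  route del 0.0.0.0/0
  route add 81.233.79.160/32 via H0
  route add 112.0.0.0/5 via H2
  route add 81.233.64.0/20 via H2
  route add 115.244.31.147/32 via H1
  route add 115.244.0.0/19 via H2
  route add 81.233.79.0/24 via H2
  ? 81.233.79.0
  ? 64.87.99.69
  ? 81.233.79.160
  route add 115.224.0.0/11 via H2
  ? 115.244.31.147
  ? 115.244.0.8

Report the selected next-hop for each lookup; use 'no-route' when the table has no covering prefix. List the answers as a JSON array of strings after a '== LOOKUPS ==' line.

Trace:
  add 0.0.0.0/0 -> H0 at depth 0
  - 0.0.0.0/0 clear@0
  add 81.233.79.160/32 -> H0 at depth 32
  add 112.0.0.0/5 -> H2 at depth 5
  add 81.233.64.0/20 -> H2 at depth 20
  add 115.244.31.147/32 -> H1 at depth 32
  add 115.244.0.0/19 -> H2 at depth 19
  add 81.233.79.0/24 -> H2 at depth 24
  Q 81.233.79.0: descend 010100011110100101001111 ; hops seen [H2,H2] ; pick H2
  Q 64.87.99.69: descend 010 ; hops seen [∅] ; pick no-route
  Q 81.233.79.160: descend 01010001111010010100111110100000 ; hops seen [H2,H2,H0] ; pick H0
  add 115.224.0.0/11 -> H2 at depth 11
  Q 115.244.31.147: descend 01110011111101000001111110010011 ; hops seen [H2,H2,H2,H1] ; pick H1
  Q 115.244.0.8: descend 0111001111110100000 ; hops seen [H2,H2,H2] ; pick H2

== LOOKUPS ==
["H2","no-route","H0","H1","H2"]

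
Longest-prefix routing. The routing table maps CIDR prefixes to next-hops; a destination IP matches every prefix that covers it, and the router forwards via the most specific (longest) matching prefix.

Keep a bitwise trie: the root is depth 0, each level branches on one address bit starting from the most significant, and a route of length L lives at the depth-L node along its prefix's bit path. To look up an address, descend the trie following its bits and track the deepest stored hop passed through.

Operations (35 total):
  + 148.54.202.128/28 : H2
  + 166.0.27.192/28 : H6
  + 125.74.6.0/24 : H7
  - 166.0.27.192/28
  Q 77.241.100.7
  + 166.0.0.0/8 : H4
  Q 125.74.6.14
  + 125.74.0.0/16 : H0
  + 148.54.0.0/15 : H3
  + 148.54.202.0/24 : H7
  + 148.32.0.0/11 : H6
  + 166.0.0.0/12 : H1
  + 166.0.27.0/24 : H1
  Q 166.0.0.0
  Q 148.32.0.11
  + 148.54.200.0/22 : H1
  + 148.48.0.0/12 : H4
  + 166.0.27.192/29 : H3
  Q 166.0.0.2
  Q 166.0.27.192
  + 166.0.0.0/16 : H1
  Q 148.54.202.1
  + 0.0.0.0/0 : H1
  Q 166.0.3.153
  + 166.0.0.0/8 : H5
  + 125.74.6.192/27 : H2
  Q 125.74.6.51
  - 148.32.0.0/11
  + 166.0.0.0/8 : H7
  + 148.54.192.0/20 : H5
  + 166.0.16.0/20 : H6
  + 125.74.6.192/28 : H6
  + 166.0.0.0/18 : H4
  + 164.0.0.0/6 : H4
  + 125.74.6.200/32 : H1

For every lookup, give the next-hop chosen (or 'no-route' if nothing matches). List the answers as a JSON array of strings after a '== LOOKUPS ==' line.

Process each operation:
  + 148.54.202.128/28 (H2) depth=28
  + 166.0.27.192/28 (H6) depth=28
  + 125.74.6.0/24 (H7) depth=24
  - 166.0.27.192/28 clear@28
  Q 77.241.100.7: descend 01 ; hops seen [∅] ; pick no-route
  + 166.0.0.0/8 (H4) depth=8
  Q 125.74.6.14: descend 011111010100101000000110 ; hops seen [H7] ; pick H7
  + 125.74.0.0/16 (H0) depth=16
  + 148.54.0.0/15 (H3) depth=15
  + 148.54.202.0/24 (H7) depth=24
  + 148.32.0.0/11 (H6) depth=11
  + 166.0.0.0/12 (H1) depth=12
  + 166.0.27.0/24 (H1) depth=24
  Q 166.0.0.0: descend 1010011000000000000 ; hops seen [H4,H1] ; pick H1
  Q 148.32.0.11: descend 10010100001 ; hops seen [H6] ; pick H6
  + 148.54.200.0/22 (H1) depth=22
  + 148.48.0.0/12 (H4) depth=12
  + 166.0.27.192/29 (H3) depth=29
  Q 166.0.0.2: descend 1010011000000000000 ; hops seen [H4,H1] ; pick H1
  Q 166.0.27.192: descend 10100110000000000001101111000 ; hops seen [H4,H1,H1,H3] ; pick H3
  + 166.0.0.0/16 (H1) depth=16
  Q 148.54.202.1: descend 100101000011011011001010 ; hops seen [H6,H4,H3,H1,H7] ; pick H7
  + 0.0.0.0/0 (H1) depth=0
  Q 166.0.3.153: descend 1010011000000000000 ; hops seen [H1,H4,H1,H1] ; pick H1
  + 166.0.0.0/8 (H5) depth=8
  + 125.74.6.192/27 (H2) depth=27
  Q 125.74.6.51: descend 011111010100101000000110 ; hops seen [H1,H0,H7] ; pick H7
  - 148.32.0.0/11 clear@11
  + 166.0.0.0/8 (H7) depth=8
  + 148.54.192.0/20 (H5) depth=20
  + 166.0.16.0/20 (H6) depth=20
  + 125.74.6.192/28 (H6) depth=28
  + 166.0.0.0/18 (H4) depth=18
  + 164.0.0.0/6 (H4) depth=6
  + 125.74.6.200/32 (H1) depth=32

== LOOKUPS ==
["no-route","H7","H1","H6","H1","H3","H7","H1","H7"]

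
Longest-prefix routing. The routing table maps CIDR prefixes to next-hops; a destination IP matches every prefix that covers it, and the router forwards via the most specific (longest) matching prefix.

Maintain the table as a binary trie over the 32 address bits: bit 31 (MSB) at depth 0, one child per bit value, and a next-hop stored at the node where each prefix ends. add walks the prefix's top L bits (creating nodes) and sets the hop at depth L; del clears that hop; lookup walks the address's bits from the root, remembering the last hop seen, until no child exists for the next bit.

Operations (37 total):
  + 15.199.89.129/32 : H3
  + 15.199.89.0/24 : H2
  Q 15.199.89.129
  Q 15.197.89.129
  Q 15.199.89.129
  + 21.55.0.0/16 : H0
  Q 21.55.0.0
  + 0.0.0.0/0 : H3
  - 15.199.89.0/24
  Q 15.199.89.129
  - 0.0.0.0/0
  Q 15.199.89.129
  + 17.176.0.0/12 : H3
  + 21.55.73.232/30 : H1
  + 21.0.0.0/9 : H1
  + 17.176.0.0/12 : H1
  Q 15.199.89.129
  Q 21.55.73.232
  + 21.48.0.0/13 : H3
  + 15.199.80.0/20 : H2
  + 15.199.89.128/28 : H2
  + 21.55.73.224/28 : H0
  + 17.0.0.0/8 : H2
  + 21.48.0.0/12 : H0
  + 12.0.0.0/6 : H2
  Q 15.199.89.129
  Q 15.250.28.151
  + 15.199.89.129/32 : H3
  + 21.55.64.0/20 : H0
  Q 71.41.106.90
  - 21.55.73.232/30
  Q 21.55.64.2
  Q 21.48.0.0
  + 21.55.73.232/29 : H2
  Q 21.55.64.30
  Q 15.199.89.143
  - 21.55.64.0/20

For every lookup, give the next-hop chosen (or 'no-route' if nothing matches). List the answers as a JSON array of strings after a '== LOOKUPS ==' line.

Trace:
  + 15.199.89.129/32 (H3) depth=32
  + 15.199.89.0/24 (H2) depth=24
  lookup 15.199.89.129: bits 00001111110001110101100110000001 walk d0:-→d1:-→d2:-→d3:-→d4:-→d5:-→d6:-→d7:-→d8:-→d9:-→d10:-→d11:-→d12:-→d13:-→d14:-→d15:-→d16:-→d17:-→d18:-→d19:-→d20:-→d21:-→d22:-→d23:-→d24:H2→d25:-→d26:-→d27:-→d28:-→d29:-→d30:-→d31:-→d32:H3 -> H3
  lookup 15.197.89.129: bits 00001111110001 walk d0:-→d1:-→d2:-→d3:-→d4:-→d5:-→d6:-→d7:-→d8:-→d9:-→d10:-→d11:-→d12:-→d13:-→d14:- -> no-route
  lookup 15.199.89.129: bits 00001111110001110101100110000001 walk d0:-→d1:-→d2:-→d3:-→d4:-→d5:-→d6:-→d7:-→d8:-→d9:-→d10:-→d11:-→d12:-→d13:-→d14:-→d15:-→d16:-→d17:-→d18:-→d19:-→d20:-→d21:-→d22:-→d23:-→d24:H2→d25:-→d26:-→d27:-→d28:-→d29:-→d30:-→d31:-→d32:H3 -> H3
  + 21.55.0.0/16 (H0) depth=16
  lookup 21.55.0.0: bits 0001010100110111 walk d0:-→d1:-→d2:-→d3:-→d4:-→d5:-→d6:-→d7:-→d8:-→d9:-→d10:-→d11:-→d12:-→d13:-→d14:-→d15:-→d16:H0 -> H0
  + 0.0.0.0/0 (H3) depth=0
  del 15.199.89.0/24 (clear depth 24)
  lookup 15.199.89.129: bits 00001111110001110101100110000001 walk d0:H3→d1:-→d2:-→d3:-→d4:-→d5:-→d6:-→d7:-→d8:-→d9:-→d10:-→d11:-→d12:-→d13:-→d14:-→d15:-→d16:-→d17:-→d18:-→d19:-→d20:-→d21:-→d22:-→d23:-→d24:-→d25:-→d26:-→d27:-→d28:-→d29:-→d30:-→d31:-→d32:H3 -> H3
  del 0.0.0.0/0 (clear depth 0)
  lookup 15.199.89.129: bits 00001111110001110101100110000001 walk d0:-→d1:-→d2:-→d3:-→d4:-→d5:-→d6:-→d7:-→d8:-→d9:-→d10:-→d11:-→d12:-→d13:-→d14:-→d15:-→d16:-→d17:-→d18:-→d19:-→d20:-→d21:-→d22:-→d23:-→d24:-→d25:-→d26:-→d27:-→d28:-→d29:-→d30:-→d31:-→d32:H3 -> H3
  + 17.176.0.0/12 (H3) depth=12
  + 21.55.73.232/30 (H1) depth=30
  + 21.0.0.0/9 (H1) depth=9
  + 17.176.0.0/12 (H1) depth=12
  lookup 15.199.89.129: bits 00001111110001110101100110000001 walk d0:-→d1:-→d2:-→d3:-→d4:-→d5:-→d6:-→d7:-→d8:-→d9:-→d10:-→d11:-→d12:-→d13:-→d14:-→d15:-→d16:-→d17:-→d18:-→d19:-→d20:-→d21:-→d22:-→d23:-→d24:-→d25:-→d26:-→d27:-→d28:-→d29:-→d30:-→d31:-→d32:H3 -> H3
  lookup 21.55.73.232: bits 000101010011011101001001111010 walk d0:-→d1:-→d2:-→d3:-→d4:-→d5:-→d6:-→d7:-→d8:-→d9:H1→d10:-→d11:-→d12:-→d13:-→d14:-→d15:-→d16:H0→d17:-→d18:-→d19:-→d20:-→d21:-→d22:-→d23:-→d24:-→d25:-→d26:-→d27:-→d28:-→d29:-→d30:H1 -> H1
  + 21.48.0.0/13 (H3) depth=13
  + 15.199.80.0/20 (H2) depth=20
  + 15.199.89.128/28 (H2) depth=28
  + 21.55.73.224/28 (H0) depth=28
  + 17.0.0.0/8 (H2) depth=8
  + 21.48.0.0/12 (H0) depth=12
  + 12.0.0.0/6 (H2) depth=6
  lookup 15.199.89.129: bits 00001111110001110101100110000001 walk d0:-→d1:-→d2:-→d3:-→d4:-→d5:-→d6:H2→d7:-→d8:-→d9:-→d10:-→d11:-→d12:-→d13:-→d14:-→d15:-→d16:-→d17:-→d18:-→d19:-→d20:H2→d21:-→d22:-→d23:-→d24:-→d25:-→d26:-→d27:-→d28:H2→d29:-→d30:-→d31:-→d32:H3 -> H3
  lookup 15.250.28.151: bits 0000111111 walk d0:-→d1:-→d2:-→d3:-→d4:-→d5:-→d6:H2→d7:-→d8:-→d9:-→d10:- -> H2
  + 15.199.89.129/32 (H3) depth=32
  + 21.55.64.0/20 (H0) depth=20
  lookup 71.41.106.90: bits 0 walk d0:-→d1:- -> no-route
  del 21.55.73.232/30 (clear depth 30)
  lookup 21.55.64.2: bits 00010101001101110100 walk d0:-→d1:-→d2:-→d3:-→d4:-→d5:-→d6:-→d7:-→d8:-→d9:H1→d10:-→d11:-→d12:H0→d13:H3→d14:-→d15:-→d16:H0→d17:-→d18:-→d19:-→d20:H0 -> H0
  lookup 21.48.0.0: bits 0001010100110 walk d0:-→d1:-→d2:-→d3:-→d4:-→d5:-→d6:-→d7:-→d8:-→d9:H1→d10:-→d11:-→d12:H0→d13:H3 -> H3
  + 21.55.73.232/29 (H2) depth=29
  lookup 21.55.64.30: bits 00010101001101110100 walk d0:-→d1:-→d2:-→d3:-→d4:-→d5:-→d6:-→d7:-→d8:-→d9:H1→d10:-→d11:-→d12:H0→d13:H3→d14:-→d15:-→d16:H0→d17:-→d18:-→d19:-→d20:H0 -> H0
  lookup 15.199.89.143: bits 0000111111000111010110011000 walk d0:-→d1:-→d2:-→d3:-→d4:-→d5:-→d6:H2→d7:-→d8:-→d9:-→d10:-→d11:-→d12:-→d13:-→d14:-→d15:-→d16:-→d17:-→d18:-→d19:-→d20:H2→d21:-→d22:-→d23:-→d24:-→d25:-→d26:-→d27:-→d28:H2 -> H2
  del 21.55.64.0/20 (clear depth 20)

== LOOKUPS ==
["H3","no-route","H3","H0","H3","H3","H3","H1","H3","H2","no-route","H0","H3","H0","H2"]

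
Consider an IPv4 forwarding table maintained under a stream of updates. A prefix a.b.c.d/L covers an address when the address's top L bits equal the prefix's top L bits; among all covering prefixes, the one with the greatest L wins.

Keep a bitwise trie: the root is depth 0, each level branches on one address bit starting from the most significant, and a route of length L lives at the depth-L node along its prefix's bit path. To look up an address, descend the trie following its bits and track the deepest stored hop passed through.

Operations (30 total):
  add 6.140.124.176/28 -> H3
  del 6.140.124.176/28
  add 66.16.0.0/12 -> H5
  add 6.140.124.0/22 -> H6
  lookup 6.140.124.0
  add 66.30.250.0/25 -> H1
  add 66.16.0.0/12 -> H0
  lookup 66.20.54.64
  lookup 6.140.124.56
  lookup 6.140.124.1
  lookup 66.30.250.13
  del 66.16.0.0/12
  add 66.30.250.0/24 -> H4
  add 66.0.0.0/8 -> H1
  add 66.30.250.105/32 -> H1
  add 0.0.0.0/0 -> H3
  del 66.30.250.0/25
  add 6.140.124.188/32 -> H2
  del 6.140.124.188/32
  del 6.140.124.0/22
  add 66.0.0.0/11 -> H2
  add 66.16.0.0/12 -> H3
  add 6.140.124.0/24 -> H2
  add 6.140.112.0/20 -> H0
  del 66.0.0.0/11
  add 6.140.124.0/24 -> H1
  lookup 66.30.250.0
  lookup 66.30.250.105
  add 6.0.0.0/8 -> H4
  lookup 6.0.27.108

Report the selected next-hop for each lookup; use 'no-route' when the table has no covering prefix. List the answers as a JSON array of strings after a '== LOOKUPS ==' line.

Apply in order:
  add 6.140.124.176/28 -> H3 at depth 28
  del 6.140.124.176/28 (clear depth 28)
  add 66.16.0.0/12 -> H5 at depth 12
  add 6.140.124.0/22 -> H6 at depth 22
  Q 6.140.124.0: descend 000001101000110001111100 ; hops seen [H6] ; pick H6
  add 66.30.250.0/25 -> H1 at depth 25
  add 66.16.0.0/12 -> H0 at depth 12
  Q 66.20.54.64: descend 010000100001 ; hops seen [H0] ; pick H0
  Q 6.140.124.56: descend 000001101000110001111100 ; hops seen [H6] ; pick H6
  Q 6.140.124.1: descend 000001101000110001111100 ; hops seen [H6] ; pick H6
  Q 66.30.250.13: descend 0100001000011110111110100 ; hops seen [H0,H1] ; pick H1
  del 66.16.0.0/12 (clear depth 12)
  add 66.30.250.0/24 -> H4 at depth 24
  add 66.0.0.0/8 -> H1 at depth 8
  add 66.30.250.105/32 -> H1 at depth 32
  add 0.0.0.0/0 -> H3 at depth 0
  del 66.30.250.0/25 (clear depth 25)
  add 6.140.124.188/32 -> H2 at depth 32
  del 6.140.124.188/32 (clear depth 32)
  del 6.140.124.0/22 (clear depth 22)
  add 66.0.0.0/11 -> H2 at depth 11
  add 66.16.0.0/12 -> H3 at depth 12
  add 6.140.124.0/24 -> H2 at depth 24
  add 6.140.112.0/20 -> H0 at depth 20
  del 66.0.0.0/11 (clear depth 11)
  add 6.140.124.0/24 -> H1 at depth 24
  Q 66.30.250.0: descend 0100001000011110111110100 ; hops seen [H3,H1,H3,H4] ; pick H4
  Q 66.30.250.105: descend 01000010000111101111101001101001 ; hops seen [H3,H1,H3,H4,H1] ; pick H1
  add 6.0.0.0/8 -> H4 at depth 8
  Q 6.0.27.108: descend 00000110 ; hops seen [H3,H4] ; pick H4

== LOOKUPS ==
["H6","H0","H6","H6","H1","H4","H1","H4"]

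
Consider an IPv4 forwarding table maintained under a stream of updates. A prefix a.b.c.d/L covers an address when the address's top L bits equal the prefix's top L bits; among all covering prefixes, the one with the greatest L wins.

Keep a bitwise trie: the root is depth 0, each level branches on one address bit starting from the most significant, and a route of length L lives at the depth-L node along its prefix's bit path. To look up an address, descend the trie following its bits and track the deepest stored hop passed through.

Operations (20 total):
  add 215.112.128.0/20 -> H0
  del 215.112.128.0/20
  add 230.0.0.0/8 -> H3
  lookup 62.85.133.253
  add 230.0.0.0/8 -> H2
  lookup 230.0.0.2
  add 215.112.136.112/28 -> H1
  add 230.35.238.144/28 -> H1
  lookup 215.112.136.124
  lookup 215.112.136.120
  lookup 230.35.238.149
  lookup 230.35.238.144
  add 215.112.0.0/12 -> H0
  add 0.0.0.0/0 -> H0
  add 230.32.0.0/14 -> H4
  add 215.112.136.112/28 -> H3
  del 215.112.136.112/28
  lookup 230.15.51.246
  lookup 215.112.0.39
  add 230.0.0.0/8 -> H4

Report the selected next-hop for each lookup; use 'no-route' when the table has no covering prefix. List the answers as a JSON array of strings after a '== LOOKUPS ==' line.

Apply in order:
  + 215.112.128.0/20 (H0) depth=20
  - 215.112.128.0/20 clear@20
  + 230.0.0.0/8 (H3) depth=8
  Q 62.85.133.253: descend ε ; hops seen [∅] ; pick no-route
  + 230.0.0.0/8 (H2) depth=8
  Q 230.0.0.2: descend 11100110 ; hops seen [H2] ; pick H2
  + 215.112.136.112/28 (H1) depth=28
  + 230.35.238.144/28 (H1) depth=28
  Q 215.112.136.124: descend 1101011101110000100010000111 ; hops seen [H1] ; pick H1
  Q 215.112.136.120: descend 1101011101110000100010000111 ; hops seen [H1] ; pick H1
  Q 230.35.238.149: descend 1110011000100011111011101001 ; hops seen [H2,H1] ; pick H1
  Q 230.35.238.144: descend 1110011000100011111011101001 ; hops seen [H2,H1] ; pick H1
  + 215.112.0.0/12 (H0) depth=12
  + 0.0.0.0/0 (H0) depth=0
  + 230.32.0.0/14 (H4) depth=14
  + 215.112.136.112/28 (H3) depth=28
  - 215.112.136.112/28 clear@28
  Q 230.15.51.246: descend 1110011000 ; hops seen [H0,H2] ; pick H2
  Q 215.112.0.39: descend 1101011101110000 ; hops seen [H0,H0] ; pick H0
  + 230.0.0.0/8 (H4) depth=8

== LOOKUPS ==
["no-route","H2","H1","H1","H1","H1","H2","H0"]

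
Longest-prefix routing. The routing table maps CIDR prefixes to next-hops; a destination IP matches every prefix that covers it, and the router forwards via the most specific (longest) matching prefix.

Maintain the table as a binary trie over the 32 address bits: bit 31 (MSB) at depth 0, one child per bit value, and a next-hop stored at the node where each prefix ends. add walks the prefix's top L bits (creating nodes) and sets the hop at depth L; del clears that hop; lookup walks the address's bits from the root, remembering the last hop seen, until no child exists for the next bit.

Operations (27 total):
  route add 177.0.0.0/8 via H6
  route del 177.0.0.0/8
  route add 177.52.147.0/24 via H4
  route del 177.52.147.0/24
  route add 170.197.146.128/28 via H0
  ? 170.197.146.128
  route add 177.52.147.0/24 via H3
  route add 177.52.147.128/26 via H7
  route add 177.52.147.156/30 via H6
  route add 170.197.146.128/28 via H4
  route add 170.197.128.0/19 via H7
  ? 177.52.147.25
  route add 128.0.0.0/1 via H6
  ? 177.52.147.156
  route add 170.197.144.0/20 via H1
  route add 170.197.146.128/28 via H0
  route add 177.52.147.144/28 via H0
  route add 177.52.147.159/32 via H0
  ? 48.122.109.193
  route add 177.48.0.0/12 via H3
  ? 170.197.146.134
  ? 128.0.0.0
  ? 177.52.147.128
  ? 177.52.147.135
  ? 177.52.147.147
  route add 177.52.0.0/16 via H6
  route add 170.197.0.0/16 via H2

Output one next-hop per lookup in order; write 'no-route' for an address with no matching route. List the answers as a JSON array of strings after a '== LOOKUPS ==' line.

Process each operation:
  add 177.0.0.0/8 -> H6 at depth 8
  - 177.0.0.0/8 clear@8
  add 177.52.147.0/24 -> H4 at depth 24
  - 177.52.147.0/24 clear@24
  add 170.197.146.128/28 -> H0 at depth 28
  Q 170.197.146.128: descend 1010101011000101100100101000 ; hops seen [H0] ; pick H0
  add 177.52.147.0/24 -> H3 at depth 24
  add 177.52.147.128/26 -> H7 at depth 26
  add 177.52.147.156/30 -> H6 at depth 30
  add 170.197.146.128/28 -> H4 at depth 28
  add 170.197.128.0/19 -> H7 at depth 19
  Q 177.52.147.25: descend 101100010011010010010011 ; hops seen [H3] ; pick H3
  add 128.0.0.0/1 -> H6 at depth 1
  Q 177.52.147.156: descend 101100010011010010010011100111 ; hops seen [H6,H3,H7,H6] ; pick H6
  add 170.197.144.0/20 -> H1 at depth 20
  add 170.197.146.128/28 -> H0 at depth 28
  add 177.52.147.144/28 -> H0 at depth 28
  add 177.52.147.159/32 -> H0 at depth 32
  Q 48.122.109.193: descend ε ; hops seen [∅] ; pick no-route
  add 177.48.0.0/12 -> H3 at depth 12
  Q 170.197.146.134: descend 1010101011000101100100101000 ; hops seen [H6,H7,H1,H0] ; pick H0
  Q 128.0.0.0: descend 10 ; hops seen [H6] ; pick H6
  Q 177.52.147.128: descend 101100010011010010010011100 ; hops seen [H6,H3,H3,H7] ; pick H7
  Q 177.52.147.135: descend 101100010011010010010011100 ; hops seen [H6,H3,H3,H7] ; pick H7
  Q 177.52.147.147: descend 1011000100110100100100111001 ; hops seen [H6,H3,H3,H7,H0] ; pick H0
  add 177.52.0.0/16 -> H6 at depth 16
  add 170.197.0.0/16 -> H2 at depth 16

== LOOKUPS ==
["H0","H3","H6","no-route","H0","H6","H7","H7","H0"]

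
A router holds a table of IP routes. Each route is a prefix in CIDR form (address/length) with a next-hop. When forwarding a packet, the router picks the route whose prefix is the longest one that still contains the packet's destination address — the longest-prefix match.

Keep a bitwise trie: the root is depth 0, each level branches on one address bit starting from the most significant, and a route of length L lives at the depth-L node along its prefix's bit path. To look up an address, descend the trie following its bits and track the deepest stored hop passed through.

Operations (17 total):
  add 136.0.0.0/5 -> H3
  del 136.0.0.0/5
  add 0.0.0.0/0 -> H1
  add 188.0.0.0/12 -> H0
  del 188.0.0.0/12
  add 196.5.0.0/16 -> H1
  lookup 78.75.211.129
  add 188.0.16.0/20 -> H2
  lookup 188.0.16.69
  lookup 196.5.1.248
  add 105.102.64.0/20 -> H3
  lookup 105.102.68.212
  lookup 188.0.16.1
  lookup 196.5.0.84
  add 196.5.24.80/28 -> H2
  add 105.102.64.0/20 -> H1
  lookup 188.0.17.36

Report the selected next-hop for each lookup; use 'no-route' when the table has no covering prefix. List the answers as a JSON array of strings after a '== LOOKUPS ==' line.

Apply in order:
  add 136.0.0.0/5 -> H3 at depth 5
  del 136.0.0.0/5 (clear depth 5)
  add 0.0.0.0/0 -> H1 at depth 0
  add 188.0.0.0/12 -> H0 at depth 12
  del 188.0.0.0/12 (clear depth 12)
  add 196.5.0.0/16 -> H1 at depth 16
  Q 78.75.211.129: descend ε ; hops seen [H1] ; pick H1
  add 188.0.16.0/20 -> H2 at depth 20
  Q 188.0.16.69: descend 10111100000000000001 ; hops seen [H1,H2] ; pick H2
  Q 196.5.1.248: descend 1100010000000101 ; hops seen [H1,H1] ; pick H1
  add 105.102.64.0/20 -> H3 at depth 20
  Q 105.102.68.212: descend 01101001011001100100 ; hops seen [H1,H3] ; pick H3
  Q 188.0.16.1: descend 10111100000000000001 ; hops seen [H1,H2] ; pick H2
  Q 196.5.0.84: descend 1100010000000101 ; hops seen [H1,H1] ; pick H1
  add 196.5.24.80/28 -> H2 at depth 28
  add 105.102.64.0/20 -> H1 at depth 20
  Q 188.0.17.36: descend 10111100000000000001 ; hops seen [H1,H2] ; pick H2

== LOOKUPS ==
["H1","H2","H1","H3","H2","H1","H2"]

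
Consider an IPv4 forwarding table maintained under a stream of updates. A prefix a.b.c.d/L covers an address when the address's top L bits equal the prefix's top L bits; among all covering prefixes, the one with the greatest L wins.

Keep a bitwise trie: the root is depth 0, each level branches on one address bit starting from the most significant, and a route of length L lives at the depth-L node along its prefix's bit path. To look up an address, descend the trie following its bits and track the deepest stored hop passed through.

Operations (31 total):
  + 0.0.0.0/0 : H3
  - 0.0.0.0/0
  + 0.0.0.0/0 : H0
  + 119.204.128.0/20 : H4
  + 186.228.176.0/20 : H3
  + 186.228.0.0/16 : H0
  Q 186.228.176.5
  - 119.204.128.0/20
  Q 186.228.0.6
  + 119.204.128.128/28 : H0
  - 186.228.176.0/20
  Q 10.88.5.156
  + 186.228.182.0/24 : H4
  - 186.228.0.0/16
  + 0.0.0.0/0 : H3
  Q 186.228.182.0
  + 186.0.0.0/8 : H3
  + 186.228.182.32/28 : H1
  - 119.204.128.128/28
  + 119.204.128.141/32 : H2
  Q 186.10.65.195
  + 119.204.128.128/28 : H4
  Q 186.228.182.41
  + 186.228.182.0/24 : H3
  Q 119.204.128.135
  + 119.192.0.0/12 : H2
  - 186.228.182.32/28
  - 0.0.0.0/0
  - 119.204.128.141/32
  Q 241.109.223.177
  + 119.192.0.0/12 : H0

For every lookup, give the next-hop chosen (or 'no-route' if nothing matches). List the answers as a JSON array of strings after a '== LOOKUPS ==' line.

Trace:
  + 0.0.0.0/0 (H3) depth=0
  - 0.0.0.0/0 clear@0
  + 0.0.0.0/0 (H0) depth=0
  + 119.204.128.0/20 (H4) depth=20
  + 186.228.176.0/20 (H3) depth=20
  + 186.228.0.0/16 (H0) depth=16
  Q 186.228.176.5: descend 10111010111001001011 ; hops seen [H0,H0,H3] ; pick H3
  - 119.204.128.0/20 clear@20
  Q 186.228.0.6: descend 1011101011100100 ; hops seen [H0,H0] ; pick H0
  + 119.204.128.128/28 (H0) depth=28
  - 186.228.176.0/20 clear@20
  Q 10.88.5.156: descend 0 ; hops seen [H0] ; pick H0
  + 186.228.182.0/24 (H4) depth=24
  - 186.228.0.0/16 clear@16
  + 0.0.0.0/0 (H3) depth=0
  Q 186.228.182.0: descend 101110101110010010110110 ; hops seen [H3,H4] ; pick H4
  + 186.0.0.0/8 (H3) depth=8
  + 186.228.182.32/28 (H1) depth=28
  - 119.204.128.128/28 clear@28
  + 119.204.128.141/32 (H2) depth=32
  Q 186.10.65.195: descend 10111010 ; hops seen [H3,H3] ; pick H3
  + 119.204.128.128/28 (H4) depth=28
  Q 186.228.182.41: descend 1011101011100100101101100010 ; hops seen [H3,H3,H4,H1] ; pick H1
  + 186.228.182.0/24 (H3) depth=24
  Q 119.204.128.135: descend 0111011111001100100000001000 ; hops seen [H3,H4] ; pick H4
  + 119.192.0.0/12 (H2) depth=12
  - 186.228.182.32/28 clear@28
  - 0.0.0.0/0 clear@0
  - 119.204.128.141/32 clear@32
  Q 241.109.223.177: descend 1 ; hops seen [∅] ; pick no-route
  + 119.192.0.0/12 (H0) depth=12

== LOOKUPS ==
["H3","H0","H0","H4","H3","H1","H4","no-route"]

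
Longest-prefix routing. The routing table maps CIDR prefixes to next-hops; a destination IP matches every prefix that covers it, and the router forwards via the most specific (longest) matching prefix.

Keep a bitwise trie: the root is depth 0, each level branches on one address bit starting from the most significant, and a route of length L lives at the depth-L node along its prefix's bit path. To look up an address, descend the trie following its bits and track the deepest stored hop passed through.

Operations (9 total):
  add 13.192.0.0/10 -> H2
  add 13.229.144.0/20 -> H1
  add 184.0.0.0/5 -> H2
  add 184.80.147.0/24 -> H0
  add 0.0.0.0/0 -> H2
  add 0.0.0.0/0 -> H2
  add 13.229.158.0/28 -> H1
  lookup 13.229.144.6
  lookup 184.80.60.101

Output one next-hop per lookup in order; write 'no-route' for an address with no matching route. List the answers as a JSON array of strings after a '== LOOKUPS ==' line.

Apply in order:
  add 13.192.0.0/10 -> H2 at depth 10
  add 13.229.144.0/20 -> H1 at depth 20
  add 184.0.0.0/5 -> H2 at depth 5
  add 184.80.147.0/24 -> H0 at depth 24
  add 0.0.0.0/0 -> H2 at depth 0
  add 0.0.0.0/0 -> H2 at depth 0
  add 13.229.158.0/28 -> H1 at depth 28
  lookup 13.229.144.6: bits 00001101111001011001 walk d0:H2→d1:-→d2:-→d3:-→d4:-→d5:-→d6:-→d7:-→d8:-→d9:-→d10:H2→d11:-→d12:-→d13:-→d14:-→d15:-→d16:-→d17:-→d18:-→d19:-→d20:H1 -> H1
  lookup 184.80.60.101: bits 1011100001010000 walk d0:H2→d1:-→d2:-→d3:-→d4:-→d5:H2→d6:-→d7:-→d8:-→d9:-→d10:-→d11:-→d12:-→d13:-→d14:-→d15:-→d16:- -> H2

== LOOKUPS ==
["H1","H2"]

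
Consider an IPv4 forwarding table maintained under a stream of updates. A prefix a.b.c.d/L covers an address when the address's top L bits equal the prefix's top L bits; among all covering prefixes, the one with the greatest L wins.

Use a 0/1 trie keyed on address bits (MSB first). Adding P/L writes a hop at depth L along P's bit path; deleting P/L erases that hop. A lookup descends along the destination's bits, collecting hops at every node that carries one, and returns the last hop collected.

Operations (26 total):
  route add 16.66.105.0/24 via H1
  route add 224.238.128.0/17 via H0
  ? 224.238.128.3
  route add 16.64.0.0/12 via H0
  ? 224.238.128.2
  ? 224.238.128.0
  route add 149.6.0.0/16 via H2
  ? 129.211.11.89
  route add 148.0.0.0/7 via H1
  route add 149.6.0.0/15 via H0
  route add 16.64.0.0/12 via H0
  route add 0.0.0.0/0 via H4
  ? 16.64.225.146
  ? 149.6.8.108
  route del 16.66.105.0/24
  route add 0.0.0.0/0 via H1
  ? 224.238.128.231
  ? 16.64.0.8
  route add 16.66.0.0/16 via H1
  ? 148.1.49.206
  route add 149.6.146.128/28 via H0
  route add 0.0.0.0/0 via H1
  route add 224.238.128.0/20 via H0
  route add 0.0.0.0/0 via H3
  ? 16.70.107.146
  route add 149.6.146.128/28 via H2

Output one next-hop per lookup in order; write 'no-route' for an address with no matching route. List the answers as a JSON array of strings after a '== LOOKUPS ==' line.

Process each operation:
  add 16.66.105.0/24 -> H1 at depth 24
  add 224.238.128.0/17 -> H0 at depth 17
  ? 224.238.128.3  path d0:-→d1:-→d2:-→d3:-→d4:-→d5:-→d6:-→d7:-→d8:-→d9:-→d10:-→d11:-→d12:-→d13:-→d14:-→d15:-→d16:-→d17:H0  best=H0
  add 16.64.0.0/12 -> H0 at depth 12
  ? 224.238.128.2  path d0:-→d1:-→d2:-→d3:-→d4:-→d5:-→d6:-→d7:-→d8:-→d9:-→d10:-→d11:-→d12:-→d13:-→d14:-→d15:-→d16:-→d17:H0  best=H0
  ? 224.238.128.0  path d0:-→d1:-→d2:-→d3:-→d4:-→d5:-→d6:-→d7:-→d8:-→d9:-→d10:-→d11:-→d12:-→d13:-→d14:-→d15:-→d16:-→d17:H0  best=H0
  add 149.6.0.0/16 -> H2 at depth 16
  ? 129.211.11.89  path d0:-→d1:-→d2:-→d3:-  best=no-route
  add 148.0.0.0/7 -> H1 at depth 7
  add 149.6.0.0/15 -> H0 at depth 15
  add 16.64.0.0/12 -> H0 at depth 12
  add 0.0.0.0/0 -> H4 at depth 0
  ? 16.64.225.146  path d0:H4→d1:-→d2:-→d3:-→d4:-→d5:-→d6:-→d7:-→d8:-→d9:-→d10:-→d11:-→d12:H0→d13:-→d14:-  best=H0
  ? 149.6.8.108  path d0:H4→d1:-→d2:-→d3:-→d4:-→d5:-→d6:-→d7:H1→d8:-→d9:-→d10:-→d11:-→d12:-→d13:-→d14:-→d15:H0→d16:H2  best=H2
  del 16.66.105.0/24 (clear depth 24)
  add 0.0.0.0/0 -> H1 at depth 0
  ? 224.238.128.231  path d0:H1→d1:-→d2:-→d3:-→d4:-→d5:-→d6:-→d7:-→d8:-→d9:-→d10:-→d11:-→d12:-→d13:-→d14:-→d15:-→d16:-→d17:H0  best=H0
  ? 16.64.0.8  path d0:H1→d1:-→d2:-→d3:-→d4:-→d5:-→d6:-→d7:-→d8:-→d9:-→d10:-→d11:-→d12:H0→d13:-→d14:-  best=H0
  add 16.66.0.0/16 -> H1 at depth 16
  ? 148.1.49.206  path d0:H1→d1:-→d2:-→d3:-→d4:-→d5:-→d6:-→d7:H1  best=H1
  add 149.6.146.128/28 -> H0 at depth 28
  add 0.0.0.0/0 -> H1 at depth 0
  add 224.238.128.0/20 -> H0 at depth 20
  add 0.0.0.0/0 -> H3 at depth 0
  ? 16.70.107.146  path d0:H3→d1:-→d2:-→d3:-→d4:-→d5:-→d6:-→d7:-→d8:-→d9:-→d10:-→d11:-→d12:H0→d13:-  best=H0
  add 149.6.146.128/28 -> H2 at depth 28

== LOOKUPS ==
["H0","H0","H0","no-route","H0","H2","H0","H0","H1","H0"]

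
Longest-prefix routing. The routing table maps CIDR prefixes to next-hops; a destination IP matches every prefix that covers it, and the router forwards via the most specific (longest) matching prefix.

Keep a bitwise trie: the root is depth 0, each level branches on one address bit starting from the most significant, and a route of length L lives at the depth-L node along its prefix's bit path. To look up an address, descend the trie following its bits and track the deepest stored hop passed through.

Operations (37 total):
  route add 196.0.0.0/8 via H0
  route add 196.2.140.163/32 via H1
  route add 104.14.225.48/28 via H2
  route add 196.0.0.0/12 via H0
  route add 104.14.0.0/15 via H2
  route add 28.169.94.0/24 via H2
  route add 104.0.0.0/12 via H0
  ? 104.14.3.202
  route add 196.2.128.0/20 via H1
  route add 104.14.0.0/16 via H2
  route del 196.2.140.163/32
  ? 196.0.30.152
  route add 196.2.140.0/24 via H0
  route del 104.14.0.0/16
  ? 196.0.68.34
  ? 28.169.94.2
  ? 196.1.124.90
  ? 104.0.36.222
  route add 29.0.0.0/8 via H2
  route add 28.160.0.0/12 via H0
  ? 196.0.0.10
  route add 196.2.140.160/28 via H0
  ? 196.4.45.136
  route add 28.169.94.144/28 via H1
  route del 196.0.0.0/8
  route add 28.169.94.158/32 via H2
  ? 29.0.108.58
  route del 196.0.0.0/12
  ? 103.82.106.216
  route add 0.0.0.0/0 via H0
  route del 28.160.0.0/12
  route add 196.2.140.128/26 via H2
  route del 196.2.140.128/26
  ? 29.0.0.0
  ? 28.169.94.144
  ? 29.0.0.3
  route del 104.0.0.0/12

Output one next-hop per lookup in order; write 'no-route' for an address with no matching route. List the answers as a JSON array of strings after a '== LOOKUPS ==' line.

Apply in order:
  + 196.0.0.0/8 (H0) depth=8
  + 196.2.140.163/32 (H1) depth=32
  + 104.14.225.48/28 (H2) depth=28
  + 196.0.0.0/12 (H0) depth=12
  + 104.14.0.0/15 (H2) depth=15
  + 28.169.94.0/24 (H2) depth=24
  + 104.0.0.0/12 (H0) depth=12
  lookup 104.14.3.202: bits 0110100000001110 walk d0:-→d1:-→d2:-→d3:-→d4:-→d5:-→d6:-→d7:-→d8:-→d9:-→d10:-→d11:-→d12:H0→d13:-→d14:-→d15:H2→d16:- -> H2
  + 196.2.128.0/20 (H1) depth=20
  + 104.14.0.0/16 (H2) depth=16
  del 196.2.140.163/32 (clear depth 32)
  lookup 196.0.30.152: bits 11000100000000 walk d0:-→d1:-→d2:-→d3:-→d4:-→d5:-→d6:-→d7:-→d8:H0→d9:-→d10:-→d11:-→d12:H0→d13:-→d14:- -> H0
  + 196.2.140.0/24 (H0) depth=24
  del 104.14.0.0/16 (clear depth 16)
  lookup 196.0.68.34: bits 11000100000000 walk d0:-→d1:-→d2:-→d3:-→d4:-→d5:-→d6:-→d7:-→d8:H0→d9:-→d10:-→d11:-→d12:H0→d13:-→d14:- -> H0
  lookup 28.169.94.2: bits 000111001010100101011110 walk d0:-→d1:-→d2:-→d3:-→d4:-→d5:-→d6:-→d7:-→d8:-→d9:-→d10:-→d11:-→d12:-→d13:-→d14:-→d15:-→d16:-→d17:-→d18:-→d19:-→d20:-→d21:-→d22:-→d23:-→d24:H2 -> H2
  lookup 196.1.124.90: bits 11000100000000 walk d0:-→d1:-→d2:-→d3:-→d4:-→d5:-→d6:-→d7:-→d8:H0→d9:-→d10:-→d11:-→d12:H0→d13:-→d14:- -> H0
  lookup 104.0.36.222: bits 011010000000 walk d0:-→d1:-→d2:-→d3:-→d4:-→d5:-→d6:-→d7:-→d8:-→d9:-→d10:-→d11:-→d12:H0 -> H0
  + 29.0.0.0/8 (H2) depth=8
  + 28.160.0.0/12 (H0) depth=12
  lookup 196.0.0.10: bits 11000100000000 walk d0:-→d1:-→d2:-→d3:-→d4:-→d5:-→d6:-→d7:-→d8:H0→d9:-→d10:-→d11:-→d12:H0→d13:-→d14:- -> H0
  + 196.2.140.160/28 (H0) depth=28
  lookup 196.4.45.136: bits 1100010000000 walk d0:-→d1:-→d2:-→d3:-→d4:-→d5:-→d6:-→d7:-→d8:H0→d9:-→d10:-→d11:-→d12:H0→d13:- -> H0
  + 28.169.94.144/28 (H1) depth=28
  del 196.0.0.0/8 (clear depth 8)
  + 28.169.94.158/32 (H2) depth=32
  lookup 29.0.108.58: bits 00011101 walk d0:-→d1:-→d2:-→d3:-→d4:-→d5:-→d6:-→d7:-→d8:H2 -> H2
  del 196.0.0.0/12 (clear depth 12)
  lookup 103.82.106.216: bits 0110 walk d0:-→d1:-→d2:-→d3:-→d4:- -> no-route
  + 0.0.0.0/0 (H0) depth=0
  del 28.160.0.0/12 (clear depth 12)
  + 196.2.140.128/26 (H2) depth=26
  del 196.2.140.128/26 (clear depth 26)
  lookup 29.0.0.0: bits 00011101 walk d0:H0→d1:-→d2:-→d3:-→d4:-→d5:-→d6:-→d7:-→d8:H2 -> H2
  lookup 28.169.94.144: bits 0001110010101001010111101001 walk d0:H0→d1:-→d2:-→d3:-→d4:-→d5:-→d6:-→d7:-→d8:-→d9:-→d10:-→d11:-→d12:-→d13:-→d14:-→d15:-→d16:-→d17:-→d18:-→d19:-→d20:-→d21:-→d22:-→d23:-→d24:H2→d25:-→d26:-→d27:-→d28:H1 -> H1
  lookup 29.0.0.3: bits 00011101 walk d0:H0→d1:-→d2:-→d3:-→d4:-→d5:-→d6:-→d7:-→d8:H2 -> H2
  del 104.0.0.0/12 (clear depth 12)

== LOOKUPS ==
["H2","H0","H0","H2","H0","H0","H0","H0","H2","no-route","H2","H1","H2"]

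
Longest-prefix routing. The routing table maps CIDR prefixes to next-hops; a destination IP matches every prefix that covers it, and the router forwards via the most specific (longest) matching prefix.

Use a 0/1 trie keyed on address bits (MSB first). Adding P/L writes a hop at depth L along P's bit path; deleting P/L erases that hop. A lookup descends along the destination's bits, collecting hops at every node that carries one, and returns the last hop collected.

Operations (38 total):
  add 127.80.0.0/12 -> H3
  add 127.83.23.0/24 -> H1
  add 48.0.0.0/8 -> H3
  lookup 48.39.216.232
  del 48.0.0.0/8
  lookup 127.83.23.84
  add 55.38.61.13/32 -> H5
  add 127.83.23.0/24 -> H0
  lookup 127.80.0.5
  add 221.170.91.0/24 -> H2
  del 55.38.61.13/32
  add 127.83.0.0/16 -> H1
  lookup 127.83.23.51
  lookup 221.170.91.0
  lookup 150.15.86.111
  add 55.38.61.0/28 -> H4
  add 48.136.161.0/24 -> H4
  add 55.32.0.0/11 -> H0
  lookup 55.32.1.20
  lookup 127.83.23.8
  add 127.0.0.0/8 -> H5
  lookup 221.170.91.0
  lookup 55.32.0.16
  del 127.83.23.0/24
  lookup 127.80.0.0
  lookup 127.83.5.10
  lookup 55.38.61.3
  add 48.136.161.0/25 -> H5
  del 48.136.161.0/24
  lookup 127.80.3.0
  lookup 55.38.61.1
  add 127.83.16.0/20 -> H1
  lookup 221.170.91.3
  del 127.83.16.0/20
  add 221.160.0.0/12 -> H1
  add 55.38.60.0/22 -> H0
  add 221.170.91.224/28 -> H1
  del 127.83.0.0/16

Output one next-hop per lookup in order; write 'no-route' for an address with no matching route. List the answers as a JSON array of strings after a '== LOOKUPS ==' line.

Trace:
  + 127.80.0.0/12 (H3) depth=12
  + 127.83.23.0/24 (H1) depth=24
  + 48.0.0.0/8 (H3) depth=8
  Q 48.39.216.232: descend 00110000 ; hops seen [H3] ; pick H3
  del 48.0.0.0/8 (clear depth 8)
  Q 127.83.23.84: descend 011111110101001100010111 ; hops seen [H3,H1] ; pick H1
  + 55.38.61.13/32 (H5) depth=32
  + 127.83.23.0/24 (H0) depth=24
  Q 127.80.0.5: descend 01111111010100 ; hops seen [H3] ; pick H3
  + 221.170.91.0/24 (H2) depth=24
  del 55.38.61.13/32 (clear depth 32)
  + 127.83.0.0/16 (H1) depth=16
  Q 127.83.23.51: descend 011111110101001100010111 ; hops seen [H3,H1,H0] ; pick H0
  Q 221.170.91.0: descend 110111011010101001011011 ; hops seen [H2] ; pick H2
  Q 150.15.86.111: descend 1 ; hops seen [∅] ; pick no-route
  + 55.38.61.0/28 (H4) depth=28
  + 48.136.161.0/24 (H4) depth=24
  + 55.32.0.0/11 (H0) depth=11
  Q 55.32.1.20: descend 0011011100100 ; hops seen [H0] ; pick H0
  Q 127.83.23.8: descend 011111110101001100010111 ; hops seen [H3,H1,H0] ; pick H0
  + 127.0.0.0/8 (H5) depth=8
  Q 221.170.91.0: descend 110111011010101001011011 ; hops seen [H2] ; pick H2
  Q 55.32.0.16: descend 0011011100100 ; hops seen [H0] ; pick H0
  del 127.83.23.0/24 (clear depth 24)
  Q 127.80.0.0: descend 01111111010100 ; hops seen [H5,H3] ; pick H3
  Q 127.83.5.10: descend 0111111101010011000 ; hops seen [H5,H3,H1] ; pick H1
  Q 55.38.61.3: descend 0011011100100110001111010000 ; hops seen [H0,H4] ; pick H4
  + 48.136.161.0/25 (H5) depth=25
  del 48.136.161.0/24 (clear depth 24)
  Q 127.80.3.0: descend 01111111010100 ; hops seen [H5,H3] ; pick H3
  Q 55.38.61.1: descend 0011011100100110001111010000 ; hops seen [H0,H4] ; pick H4
  + 127.83.16.0/20 (H1) depth=20
  Q 221.170.91.3: descend 110111011010101001011011 ; hops seen [H2] ; pick H2
  del 127.83.16.0/20 (clear depth 20)
  + 221.160.0.0/12 (H1) depth=12
  + 55.38.60.0/22 (H0) depth=22
  + 221.170.91.224/28 (H1) depth=28
  del 127.83.0.0/16 (clear depth 16)

== LOOKUPS ==
["H3","H1","H3","H0","H2","no-route","H0","H0","H2","H0","H3","H1","H4","H3","H4","H2"]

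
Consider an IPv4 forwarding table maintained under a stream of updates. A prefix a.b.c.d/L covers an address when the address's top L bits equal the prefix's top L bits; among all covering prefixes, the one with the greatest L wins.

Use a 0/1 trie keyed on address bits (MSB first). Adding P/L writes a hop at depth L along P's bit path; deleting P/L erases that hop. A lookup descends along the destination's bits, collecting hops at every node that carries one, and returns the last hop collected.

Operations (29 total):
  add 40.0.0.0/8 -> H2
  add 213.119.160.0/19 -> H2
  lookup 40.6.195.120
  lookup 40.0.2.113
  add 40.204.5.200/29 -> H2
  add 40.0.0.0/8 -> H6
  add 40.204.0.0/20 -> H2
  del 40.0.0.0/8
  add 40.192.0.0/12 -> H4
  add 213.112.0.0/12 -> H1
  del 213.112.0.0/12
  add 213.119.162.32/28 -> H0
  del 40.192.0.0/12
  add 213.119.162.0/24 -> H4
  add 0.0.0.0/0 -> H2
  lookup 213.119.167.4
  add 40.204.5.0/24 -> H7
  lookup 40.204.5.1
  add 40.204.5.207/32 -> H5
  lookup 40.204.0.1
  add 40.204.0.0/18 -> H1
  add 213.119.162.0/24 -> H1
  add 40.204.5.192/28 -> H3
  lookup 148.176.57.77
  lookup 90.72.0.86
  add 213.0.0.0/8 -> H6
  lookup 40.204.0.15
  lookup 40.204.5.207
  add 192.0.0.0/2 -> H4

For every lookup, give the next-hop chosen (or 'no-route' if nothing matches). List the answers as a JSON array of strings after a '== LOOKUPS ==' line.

Trace:
  + 40.0.0.0/8 (H2) depth=8
  + 213.119.160.0/19 (H2) depth=19
  ? 40.6.195.120  path d0:-→d1:-→d2:-→d3:-→d4:-→d5:-→d6:-→d7:-→d8:H2  best=H2
  ? 40.0.2.113  path d0:-→d1:-→d2:-→d3:-→d4:-→d5:-→d6:-→d7:-→d8:H2  best=H2
  + 40.204.5.200/29 (H2) depth=29
  + 40.0.0.0/8 (H6) depth=8
  + 40.204.0.0/20 (H2) depth=20
  del 40.0.0.0/8 (clear depth 8)
  + 40.192.0.0/12 (H4) depth=12
  + 213.112.0.0/12 (H1) depth=12
  del 213.112.0.0/12 (clear depth 12)
  + 213.119.162.32/28 (H0) depth=28
  del 40.192.0.0/12 (clear depth 12)
  + 213.119.162.0/24 (H4) depth=24
  + 0.0.0.0/0 (H2) depth=0
  ? 213.119.167.4  path d0:H2→d1:-→d2:-→d3:-→d4:-→d5:-→d6:-→d7:-→d8:-→d9:-→d10:-→d11:-→d12:-→d13:-→d14:-→d15:-→d16:-→d17:-→d18:-→d19:H2→d20:-→d21:-  best=H2
  + 40.204.5.0/24 (H7) depth=24
  ? 40.204.5.1  path d0:H2→d1:-→d2:-→d3:-→d4:-→d5:-→d6:-→d7:-→d8:-→d9:-→d10:-→d11:-→d12:-→d13:-→d14:-→d15:-→d16:-→d17:-→d18:-→d19:-→d20:H2→d21:-→d22:-→d23:-→d24:H7  best=H7
  + 40.204.5.207/32 (H5) depth=32
  ? 40.204.0.1  path d0:H2→d1:-→d2:-→d3:-→d4:-→d5:-→d6:-→d7:-→d8:-→d9:-→d10:-→d11:-→d12:-→d13:-→d14:-→d15:-→d16:-→d17:-→d18:-→d19:-→d20:H2→d21:-  best=H2
  + 40.204.0.0/18 (H1) depth=18
  + 213.119.162.0/24 (H1) depth=24
  + 40.204.5.192/28 (H3) depth=28
  ? 148.176.57.77  path d0:H2→d1:-  best=H2
  ? 90.72.0.86  path d0:H2→d1:-  best=H2
  + 213.0.0.0/8 (H6) depth=8
  ? 40.204.0.15  path d0:H2→d1:-→d2:-→d3:-→d4:-→d5:-→d6:-→d7:-→d8:-→d9:-→d10:-→d11:-→d12:-→d13:-→d14:-→d15:-→d16:-→d17:-→d18:H1→d19:-→d20:H2→d21:-  best=H2
  ? 40.204.5.207  path d0:H2→d1:-→d2:-→d3:-→d4:-→d5:-→d6:-→d7:-→d8:-→d9:-→d10:-→d11:-→d12:-→d13:-→d14:-→d15:-→d16:-→d17:-→d18:H1→d19:-→d20:H2→d21:-→d22:-→d23:-→d24:H7→d25:-→d26:-→d27:-→d28:H3→d29:H2→d30:-→d31:-→d32:H5  best=H5
  + 192.0.0.0/2 (H4) depth=2

== LOOKUPS ==
["H2","H2","H2","H7","H2","H2","H2","H2","H5"]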